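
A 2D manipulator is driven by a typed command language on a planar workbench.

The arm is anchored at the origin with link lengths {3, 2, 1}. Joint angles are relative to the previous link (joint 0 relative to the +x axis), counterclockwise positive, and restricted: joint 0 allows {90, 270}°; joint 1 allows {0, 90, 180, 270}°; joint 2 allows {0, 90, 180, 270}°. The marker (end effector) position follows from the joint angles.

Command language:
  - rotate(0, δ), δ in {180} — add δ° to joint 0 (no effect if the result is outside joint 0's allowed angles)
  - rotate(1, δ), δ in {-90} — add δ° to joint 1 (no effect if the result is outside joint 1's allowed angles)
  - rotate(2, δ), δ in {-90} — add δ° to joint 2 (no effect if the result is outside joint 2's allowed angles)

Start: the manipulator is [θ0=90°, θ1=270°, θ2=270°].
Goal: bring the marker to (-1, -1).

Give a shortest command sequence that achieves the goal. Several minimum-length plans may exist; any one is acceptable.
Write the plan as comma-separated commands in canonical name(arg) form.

rotate(2, -90), rotate(2, -90), rotate(1, -90), rotate(0, 180)

from: [θ0=90°, θ1=270°, θ2=270°]
1. rotate(2, -90) → [θ0=90°, θ1=270°, θ2=180°]
2. rotate(2, -90) → [θ0=90°, θ1=270°, θ2=90°]
3. rotate(1, -90) → [θ0=90°, θ1=180°, θ2=90°]
4. rotate(0, 180) → [θ0=270°, θ1=180°, θ2=90°]
minimal: 4 command(s), checked below 4.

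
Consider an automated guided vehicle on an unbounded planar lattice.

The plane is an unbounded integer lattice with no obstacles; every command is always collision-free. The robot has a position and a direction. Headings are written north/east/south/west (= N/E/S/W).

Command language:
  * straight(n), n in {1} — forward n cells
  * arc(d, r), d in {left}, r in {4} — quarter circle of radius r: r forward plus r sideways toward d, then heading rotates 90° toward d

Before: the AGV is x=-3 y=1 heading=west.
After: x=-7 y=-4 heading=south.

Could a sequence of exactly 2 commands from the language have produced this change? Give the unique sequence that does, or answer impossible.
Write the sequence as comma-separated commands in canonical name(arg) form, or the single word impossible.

arc(left, 4), straight(1)

key: position moved to (-7,-4) AND the heading swung to S — translation plus rotation needed
begin: x=-3 y=1 heading=west
t=1 arc(left, 4) ⇒ x=-7 y=-3 heading=south
t=2 straight(1) ⇒ x=-7 y=-4 heading=south
no rival 2-sequence matches.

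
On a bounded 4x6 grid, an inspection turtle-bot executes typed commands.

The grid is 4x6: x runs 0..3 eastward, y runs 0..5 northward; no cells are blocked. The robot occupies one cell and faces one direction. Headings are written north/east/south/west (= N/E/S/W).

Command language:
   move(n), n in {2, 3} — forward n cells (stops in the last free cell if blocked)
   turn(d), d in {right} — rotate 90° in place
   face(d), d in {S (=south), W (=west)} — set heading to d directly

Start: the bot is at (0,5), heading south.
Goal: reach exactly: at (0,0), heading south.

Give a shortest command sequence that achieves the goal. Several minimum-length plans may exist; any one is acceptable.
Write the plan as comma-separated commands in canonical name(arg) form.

from: at (0,5), heading south
step 1 (move(3)): at (0,2), heading south
step 2 (move(3)): at (0,0), heading south
no 1-step plan works, so 2 is optimal.

move(3), move(3)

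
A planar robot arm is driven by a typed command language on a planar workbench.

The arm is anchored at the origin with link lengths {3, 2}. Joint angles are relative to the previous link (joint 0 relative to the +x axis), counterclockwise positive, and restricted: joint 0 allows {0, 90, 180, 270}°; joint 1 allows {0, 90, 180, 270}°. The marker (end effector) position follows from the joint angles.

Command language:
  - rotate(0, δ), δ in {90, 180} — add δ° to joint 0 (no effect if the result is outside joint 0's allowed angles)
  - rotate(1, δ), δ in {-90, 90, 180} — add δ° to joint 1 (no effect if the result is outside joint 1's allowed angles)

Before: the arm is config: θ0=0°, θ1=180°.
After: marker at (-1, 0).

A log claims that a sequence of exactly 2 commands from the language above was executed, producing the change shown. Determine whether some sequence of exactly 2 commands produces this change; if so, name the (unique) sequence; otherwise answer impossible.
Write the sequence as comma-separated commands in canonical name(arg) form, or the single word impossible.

start: config: θ0=0°, θ1=180°
1. rotate(0, 90) → config: θ0=90°, θ1=180°
2. rotate(0, 90) → config: θ0=180°, θ1=180°
no rival 2-sequence matches.

rotate(0, 90), rotate(0, 90)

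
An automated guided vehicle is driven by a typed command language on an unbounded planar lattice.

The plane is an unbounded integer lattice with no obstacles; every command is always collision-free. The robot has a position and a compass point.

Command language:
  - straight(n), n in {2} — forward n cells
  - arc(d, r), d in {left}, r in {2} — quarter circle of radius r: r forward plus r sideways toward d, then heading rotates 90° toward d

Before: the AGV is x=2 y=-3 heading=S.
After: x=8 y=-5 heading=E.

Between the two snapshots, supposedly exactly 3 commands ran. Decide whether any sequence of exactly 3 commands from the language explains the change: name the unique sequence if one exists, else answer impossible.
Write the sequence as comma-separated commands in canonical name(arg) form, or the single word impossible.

key: cell and facing (now E) both changed — the 3 commands mix motion and turning
initial: x=2 y=-3 heading=S
[1] after arc(left, 2): x=4 y=-5 heading=E
[2] after straight(2): x=6 y=-5 heading=E
[3] after straight(2): x=8 y=-5 heading=E
no other 3-command option fits: unique.

arc(left, 2), straight(2), straight(2)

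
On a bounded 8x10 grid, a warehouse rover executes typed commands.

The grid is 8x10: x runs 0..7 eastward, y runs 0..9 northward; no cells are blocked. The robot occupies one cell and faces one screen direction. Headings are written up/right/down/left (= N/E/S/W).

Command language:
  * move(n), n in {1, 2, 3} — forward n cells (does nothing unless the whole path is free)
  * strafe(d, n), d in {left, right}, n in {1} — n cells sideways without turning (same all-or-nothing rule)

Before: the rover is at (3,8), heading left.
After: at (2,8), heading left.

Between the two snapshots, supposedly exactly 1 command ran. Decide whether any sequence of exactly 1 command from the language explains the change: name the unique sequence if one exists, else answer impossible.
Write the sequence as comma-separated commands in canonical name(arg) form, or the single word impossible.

key: still facing W — the one step turns nothing
start: at (3,8), heading left
1. move(1) → at (2,8), heading left
uniquely the one of 5 1-step routes that fits.

move(1)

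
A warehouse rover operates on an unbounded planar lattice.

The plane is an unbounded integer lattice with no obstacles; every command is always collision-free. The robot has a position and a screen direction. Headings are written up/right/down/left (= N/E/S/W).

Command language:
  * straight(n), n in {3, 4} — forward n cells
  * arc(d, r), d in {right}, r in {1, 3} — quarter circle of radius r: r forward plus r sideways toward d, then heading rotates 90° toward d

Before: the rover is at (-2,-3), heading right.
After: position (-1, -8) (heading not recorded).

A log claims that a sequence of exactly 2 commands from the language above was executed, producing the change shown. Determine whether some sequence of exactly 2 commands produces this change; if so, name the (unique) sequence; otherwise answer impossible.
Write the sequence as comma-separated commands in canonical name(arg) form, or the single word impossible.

key: order matters: swapping arc(right, 1) and straight(4) lands elsewhere
from: at (-2,-3), heading right
[1] after arc(right, 1): at (-1,-4), heading down
[2] after straight(4): at (-1,-8), heading down
uniquely the one of 16 2-step routes that fits.

arc(right, 1), straight(4)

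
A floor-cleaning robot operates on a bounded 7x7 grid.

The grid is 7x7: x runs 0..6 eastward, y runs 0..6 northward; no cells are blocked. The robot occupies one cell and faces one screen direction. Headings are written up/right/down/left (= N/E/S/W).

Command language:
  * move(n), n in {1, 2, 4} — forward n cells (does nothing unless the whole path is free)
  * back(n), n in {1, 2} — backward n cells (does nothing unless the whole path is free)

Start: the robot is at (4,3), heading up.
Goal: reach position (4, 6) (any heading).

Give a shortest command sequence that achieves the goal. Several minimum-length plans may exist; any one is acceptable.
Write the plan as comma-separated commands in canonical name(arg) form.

back(1), move(4)

t0: at (4,3), heading up
1. back(1) → at (4,2), heading up
2. move(4) → at (4,6), heading up
nothing shorter than 2 reaches the goal.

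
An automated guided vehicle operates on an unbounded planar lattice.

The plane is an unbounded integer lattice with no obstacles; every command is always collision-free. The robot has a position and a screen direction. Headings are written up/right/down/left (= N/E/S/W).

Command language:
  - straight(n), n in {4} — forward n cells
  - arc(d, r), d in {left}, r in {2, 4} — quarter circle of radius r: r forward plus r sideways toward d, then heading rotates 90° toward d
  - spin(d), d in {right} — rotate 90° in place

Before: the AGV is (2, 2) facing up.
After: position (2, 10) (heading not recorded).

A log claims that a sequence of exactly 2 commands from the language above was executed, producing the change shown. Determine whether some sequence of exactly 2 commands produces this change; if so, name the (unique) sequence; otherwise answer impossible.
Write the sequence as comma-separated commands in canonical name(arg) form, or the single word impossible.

straight(4), straight(4)

begin: (2, 2) facing up
t=1 straight(4) ⇒ (2, 6) facing up
t=2 straight(4) ⇒ (2, 10) facing up
uniquely the one of 16 2-step routes that fits.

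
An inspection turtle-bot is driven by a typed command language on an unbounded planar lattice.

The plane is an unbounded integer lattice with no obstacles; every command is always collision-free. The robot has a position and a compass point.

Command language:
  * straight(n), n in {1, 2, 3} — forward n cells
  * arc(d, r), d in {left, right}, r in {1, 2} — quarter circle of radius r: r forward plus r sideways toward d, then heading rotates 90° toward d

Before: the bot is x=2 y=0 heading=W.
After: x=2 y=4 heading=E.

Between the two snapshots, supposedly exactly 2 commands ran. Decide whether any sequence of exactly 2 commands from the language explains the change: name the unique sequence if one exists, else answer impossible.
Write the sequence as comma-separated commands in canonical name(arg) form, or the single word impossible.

key: cell and facing (now E) both changed — the 2 commands mix motion and turning
t0: x=2 y=0 heading=W
step 1 (arc(right, 2)): x=0 y=2 heading=N
step 2 (arc(right, 2)): x=2 y=4 heading=E
no rival 2-sequence matches.

arc(right, 2), arc(right, 2)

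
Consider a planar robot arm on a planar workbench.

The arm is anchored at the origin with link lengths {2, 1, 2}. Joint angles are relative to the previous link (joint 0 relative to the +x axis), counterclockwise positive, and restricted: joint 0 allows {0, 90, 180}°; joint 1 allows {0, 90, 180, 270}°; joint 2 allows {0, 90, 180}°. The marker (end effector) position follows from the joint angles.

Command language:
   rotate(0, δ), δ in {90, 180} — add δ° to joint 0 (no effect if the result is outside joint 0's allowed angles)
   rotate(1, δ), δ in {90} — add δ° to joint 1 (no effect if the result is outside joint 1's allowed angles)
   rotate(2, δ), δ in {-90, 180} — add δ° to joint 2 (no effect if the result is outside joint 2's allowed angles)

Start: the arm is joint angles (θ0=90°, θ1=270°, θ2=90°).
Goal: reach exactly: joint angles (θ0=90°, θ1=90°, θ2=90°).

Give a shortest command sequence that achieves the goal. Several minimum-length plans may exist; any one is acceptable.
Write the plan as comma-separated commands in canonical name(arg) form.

rotate(1, 90), rotate(1, 90)

t0: joint angles (θ0=90°, θ1=270°, θ2=90°)
1. rotate(1, 90) → joint angles (θ0=90°, θ1=0°, θ2=90°)
2. rotate(1, 90) → joint angles (θ0=90°, θ1=90°, θ2=90°)
shorter routes all fall short; 2 is best.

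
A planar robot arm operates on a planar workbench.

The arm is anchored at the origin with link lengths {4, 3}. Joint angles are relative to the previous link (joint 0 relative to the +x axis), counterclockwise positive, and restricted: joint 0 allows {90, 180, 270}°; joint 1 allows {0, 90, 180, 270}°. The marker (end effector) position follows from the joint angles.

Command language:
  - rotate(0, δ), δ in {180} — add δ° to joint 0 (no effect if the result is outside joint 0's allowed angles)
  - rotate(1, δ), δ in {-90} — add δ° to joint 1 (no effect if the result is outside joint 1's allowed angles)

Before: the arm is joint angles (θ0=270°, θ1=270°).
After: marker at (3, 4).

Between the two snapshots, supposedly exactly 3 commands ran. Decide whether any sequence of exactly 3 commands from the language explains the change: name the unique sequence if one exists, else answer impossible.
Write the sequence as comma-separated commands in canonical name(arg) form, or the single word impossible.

rotate(0, 180), rotate(0, 180), rotate(0, 180)

begin: joint angles (θ0=270°, θ1=270°)
t=1 rotate(0, 180) ⇒ joint angles (θ0=90°, θ1=270°)
t=2 rotate(0, 180) ⇒ joint angles (θ0=270°, θ1=270°)
t=3 rotate(0, 180) ⇒ joint angles (θ0=90°, θ1=270°)
no rival 3-sequence matches.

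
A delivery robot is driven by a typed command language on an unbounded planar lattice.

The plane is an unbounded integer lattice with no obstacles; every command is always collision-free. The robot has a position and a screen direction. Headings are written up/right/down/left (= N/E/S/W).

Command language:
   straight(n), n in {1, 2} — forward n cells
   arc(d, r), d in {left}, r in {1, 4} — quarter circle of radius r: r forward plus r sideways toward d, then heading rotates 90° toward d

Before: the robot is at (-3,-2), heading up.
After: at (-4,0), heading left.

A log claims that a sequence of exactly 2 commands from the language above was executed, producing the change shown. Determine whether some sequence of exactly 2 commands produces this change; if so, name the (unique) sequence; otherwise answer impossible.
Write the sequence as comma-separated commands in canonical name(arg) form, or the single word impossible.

key: position moved to (-4,0) AND the heading swung to W — translation plus rotation needed
begin: at (-3,-2), heading up
step 1 (straight(1)): at (-3,-1), heading up
step 2 (arc(left, 1)): at (-4,0), heading left
no rival 2-sequence matches.

straight(1), arc(left, 1)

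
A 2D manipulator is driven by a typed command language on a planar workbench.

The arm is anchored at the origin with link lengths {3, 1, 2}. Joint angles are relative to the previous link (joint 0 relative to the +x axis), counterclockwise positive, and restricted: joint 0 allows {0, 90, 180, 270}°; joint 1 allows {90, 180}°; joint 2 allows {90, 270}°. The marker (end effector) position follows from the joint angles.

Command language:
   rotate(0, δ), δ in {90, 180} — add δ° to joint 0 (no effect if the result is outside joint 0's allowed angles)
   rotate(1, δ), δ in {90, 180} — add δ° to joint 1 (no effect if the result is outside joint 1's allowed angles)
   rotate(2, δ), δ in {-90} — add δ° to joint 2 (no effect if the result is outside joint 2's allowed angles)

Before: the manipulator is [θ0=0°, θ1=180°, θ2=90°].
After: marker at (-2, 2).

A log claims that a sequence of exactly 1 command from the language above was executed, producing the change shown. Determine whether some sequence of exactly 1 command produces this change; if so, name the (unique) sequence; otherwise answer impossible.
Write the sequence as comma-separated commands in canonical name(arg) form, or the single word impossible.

rotate(0, 180)

begin: [θ0=0°, θ1=180°, θ2=90°]
[1] after rotate(0, 180): [θ0=180°, θ1=180°, θ2=90°]
all 5 alternatives checked — unique.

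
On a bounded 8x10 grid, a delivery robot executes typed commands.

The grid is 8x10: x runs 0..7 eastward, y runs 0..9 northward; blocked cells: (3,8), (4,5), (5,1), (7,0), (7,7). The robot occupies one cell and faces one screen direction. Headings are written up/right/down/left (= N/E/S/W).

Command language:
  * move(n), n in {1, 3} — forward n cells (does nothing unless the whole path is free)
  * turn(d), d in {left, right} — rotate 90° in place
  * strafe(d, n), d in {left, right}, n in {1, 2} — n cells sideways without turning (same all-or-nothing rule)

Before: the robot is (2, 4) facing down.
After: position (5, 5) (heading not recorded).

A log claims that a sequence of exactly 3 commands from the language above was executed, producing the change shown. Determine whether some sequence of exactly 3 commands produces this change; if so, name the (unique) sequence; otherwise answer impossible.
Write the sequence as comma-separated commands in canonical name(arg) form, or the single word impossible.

turn(left), move(3), strafe(left, 1)

key: running strafe(left, 1) before turn(left) would end elsewhere — order is forced
from: (2, 4) facing down
t=1 turn(left) ⇒ (2, 4) facing right
t=2 move(3) ⇒ (5, 4) facing right
t=3 strafe(left, 1) ⇒ (5, 5) facing right
all 512 alternatives checked — unique.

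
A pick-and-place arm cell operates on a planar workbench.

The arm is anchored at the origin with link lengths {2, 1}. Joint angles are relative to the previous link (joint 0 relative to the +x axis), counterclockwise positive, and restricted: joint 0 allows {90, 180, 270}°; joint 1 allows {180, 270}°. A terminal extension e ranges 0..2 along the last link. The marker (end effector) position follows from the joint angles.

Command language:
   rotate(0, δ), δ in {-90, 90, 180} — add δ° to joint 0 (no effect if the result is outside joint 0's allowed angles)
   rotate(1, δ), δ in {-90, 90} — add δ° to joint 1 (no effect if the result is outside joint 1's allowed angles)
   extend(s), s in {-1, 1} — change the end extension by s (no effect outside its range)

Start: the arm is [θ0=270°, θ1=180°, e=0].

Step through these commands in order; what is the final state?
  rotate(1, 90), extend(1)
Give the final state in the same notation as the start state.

from: [θ0=270°, θ1=180°, e=0]
t=1 rotate(1, 90) ⇒ [θ0=270°, θ1=270°, e=0]
t=2 extend(1) ⇒ [θ0=270°, θ1=270°, e=1]

[θ0=270°, θ1=270°, e=1]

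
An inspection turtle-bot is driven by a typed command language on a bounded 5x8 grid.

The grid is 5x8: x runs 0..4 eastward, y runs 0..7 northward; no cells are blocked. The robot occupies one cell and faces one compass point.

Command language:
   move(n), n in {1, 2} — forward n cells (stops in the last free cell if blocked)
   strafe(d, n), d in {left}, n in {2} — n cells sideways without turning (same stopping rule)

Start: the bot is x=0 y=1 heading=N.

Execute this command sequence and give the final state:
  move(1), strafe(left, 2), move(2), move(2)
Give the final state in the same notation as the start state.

t0: x=0 y=1 heading=N
1. move(1) → x=0 y=2 heading=N
2. strafe(left, 2) → x=0 y=2 heading=N
3. move(2) → x=0 y=4 heading=N
4. move(2) → x=0 y=6 heading=N

x=0 y=6 heading=N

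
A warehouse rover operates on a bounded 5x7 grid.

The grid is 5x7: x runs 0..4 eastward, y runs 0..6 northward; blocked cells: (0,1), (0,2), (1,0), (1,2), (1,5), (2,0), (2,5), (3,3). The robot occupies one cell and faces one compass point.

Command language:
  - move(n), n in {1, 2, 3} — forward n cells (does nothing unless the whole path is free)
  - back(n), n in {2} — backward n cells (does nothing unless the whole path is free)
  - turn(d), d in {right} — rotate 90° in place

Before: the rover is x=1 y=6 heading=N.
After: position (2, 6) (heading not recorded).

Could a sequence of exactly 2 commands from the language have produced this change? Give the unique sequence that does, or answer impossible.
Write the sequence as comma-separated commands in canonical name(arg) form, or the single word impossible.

key: running move(1) before turn(right) would end elsewhere — order is forced
from: x=1 y=6 heading=N
[1] after turn(right): x=1 y=6 heading=E
[2] after move(1): x=2 y=6 heading=E
uniquely the one of 25 2-step routes that fits.

turn(right), move(1)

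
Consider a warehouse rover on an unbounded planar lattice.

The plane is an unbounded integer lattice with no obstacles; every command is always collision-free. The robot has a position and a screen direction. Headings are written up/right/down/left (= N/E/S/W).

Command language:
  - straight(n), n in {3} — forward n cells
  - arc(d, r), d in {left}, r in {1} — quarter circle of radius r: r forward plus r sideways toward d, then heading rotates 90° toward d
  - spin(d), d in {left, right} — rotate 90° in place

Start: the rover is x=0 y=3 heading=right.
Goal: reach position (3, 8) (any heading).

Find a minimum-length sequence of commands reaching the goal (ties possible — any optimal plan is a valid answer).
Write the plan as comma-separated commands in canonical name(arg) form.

straight(3), arc(left, 1), straight(3), arc(left, 1)

from: x=0 y=3 heading=right
[1] after straight(3): x=3 y=3 heading=right
[2] after arc(left, 1): x=4 y=4 heading=up
[3] after straight(3): x=4 y=7 heading=up
[4] after arc(left, 1): x=3 y=8 heading=left
minimal: 4 command(s), checked below 4.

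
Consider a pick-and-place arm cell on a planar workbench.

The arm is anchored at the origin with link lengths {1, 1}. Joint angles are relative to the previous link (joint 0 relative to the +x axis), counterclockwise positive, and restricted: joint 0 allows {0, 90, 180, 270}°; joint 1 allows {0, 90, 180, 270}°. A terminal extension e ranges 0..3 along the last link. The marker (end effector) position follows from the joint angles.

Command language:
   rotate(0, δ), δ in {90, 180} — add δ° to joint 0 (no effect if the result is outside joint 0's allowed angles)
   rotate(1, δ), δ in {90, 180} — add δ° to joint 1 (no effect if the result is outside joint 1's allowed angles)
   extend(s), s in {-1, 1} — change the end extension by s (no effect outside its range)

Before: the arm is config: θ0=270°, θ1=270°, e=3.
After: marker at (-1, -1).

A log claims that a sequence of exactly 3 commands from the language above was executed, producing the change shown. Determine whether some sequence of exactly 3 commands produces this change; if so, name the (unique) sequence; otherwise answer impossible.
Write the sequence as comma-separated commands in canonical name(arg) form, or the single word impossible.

begin: config: θ0=270°, θ1=270°, e=3
t=1 extend(-1) ⇒ config: θ0=270°, θ1=270°, e=2
t=2 extend(-1) ⇒ config: θ0=270°, θ1=270°, e=1
t=3 extend(-1) ⇒ config: θ0=270°, θ1=270°, e=0
uniquely the one of 216 3-step routes that fits.

extend(-1), extend(-1), extend(-1)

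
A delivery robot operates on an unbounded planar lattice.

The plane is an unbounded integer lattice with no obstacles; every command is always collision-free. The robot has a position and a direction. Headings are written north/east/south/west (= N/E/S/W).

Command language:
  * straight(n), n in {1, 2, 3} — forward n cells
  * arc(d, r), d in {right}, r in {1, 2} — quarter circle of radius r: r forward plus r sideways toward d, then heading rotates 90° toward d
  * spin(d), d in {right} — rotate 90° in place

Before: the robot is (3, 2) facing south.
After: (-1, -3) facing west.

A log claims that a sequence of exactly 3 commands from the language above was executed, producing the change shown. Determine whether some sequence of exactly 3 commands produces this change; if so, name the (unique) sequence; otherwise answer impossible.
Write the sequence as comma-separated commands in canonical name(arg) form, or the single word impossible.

straight(3), arc(right, 2), straight(2)

key: position moved to (-1,-3) AND the heading swung to W — translation plus rotation needed
from: (3, 2) facing south
1. straight(3) → (3, -1) facing south
2. arc(right, 2) → (1, -3) facing west
3. straight(2) → (-1, -3) facing west
all 216 alternatives checked — unique.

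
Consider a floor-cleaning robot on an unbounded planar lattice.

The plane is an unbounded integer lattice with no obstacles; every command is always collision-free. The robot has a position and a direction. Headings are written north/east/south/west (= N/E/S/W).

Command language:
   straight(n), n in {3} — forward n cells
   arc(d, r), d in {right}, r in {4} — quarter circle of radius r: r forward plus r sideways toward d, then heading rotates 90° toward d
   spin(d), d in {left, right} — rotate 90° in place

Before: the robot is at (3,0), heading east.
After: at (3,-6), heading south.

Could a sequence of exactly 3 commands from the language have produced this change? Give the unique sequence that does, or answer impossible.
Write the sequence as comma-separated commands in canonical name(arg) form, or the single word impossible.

key: order matters: swapping spin(right) and straight(3) lands elsewhere
initial: at (3,0), heading east
t=1 spin(right) ⇒ at (3,0), heading south
t=2 straight(3) ⇒ at (3,-3), heading south
t=3 straight(3) ⇒ at (3,-6), heading south
all 64 alternatives checked — unique.

spin(right), straight(3), straight(3)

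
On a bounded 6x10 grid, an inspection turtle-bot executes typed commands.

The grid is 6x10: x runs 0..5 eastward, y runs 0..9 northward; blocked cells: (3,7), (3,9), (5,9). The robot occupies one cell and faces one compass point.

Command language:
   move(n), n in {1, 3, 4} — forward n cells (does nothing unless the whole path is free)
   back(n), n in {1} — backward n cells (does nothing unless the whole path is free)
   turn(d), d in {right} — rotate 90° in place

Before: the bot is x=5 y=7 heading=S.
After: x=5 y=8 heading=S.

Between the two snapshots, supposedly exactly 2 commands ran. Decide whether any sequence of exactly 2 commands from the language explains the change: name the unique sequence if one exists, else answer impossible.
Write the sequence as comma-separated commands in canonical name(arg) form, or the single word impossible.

back(1), back(1)

key: the second back(1) would hit the blocked cell at (5,9), so it does nothing
from: x=5 y=7 heading=S
step 1 (back(1)): x=5 y=8 heading=S
step 2 (back(1)): x=5 y=8 heading=S
no rival 2-sequence matches.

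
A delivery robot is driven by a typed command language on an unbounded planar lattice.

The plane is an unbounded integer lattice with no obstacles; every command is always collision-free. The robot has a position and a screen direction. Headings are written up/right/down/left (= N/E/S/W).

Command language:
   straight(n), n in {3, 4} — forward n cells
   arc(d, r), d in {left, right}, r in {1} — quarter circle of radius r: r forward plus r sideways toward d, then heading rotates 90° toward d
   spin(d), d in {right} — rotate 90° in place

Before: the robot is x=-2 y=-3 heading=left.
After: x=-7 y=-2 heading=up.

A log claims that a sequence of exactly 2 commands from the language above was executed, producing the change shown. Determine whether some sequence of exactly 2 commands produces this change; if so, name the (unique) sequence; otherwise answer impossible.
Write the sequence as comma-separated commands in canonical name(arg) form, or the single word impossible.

straight(4), arc(right, 1)

key: position moved to (-7,-2) AND the heading swung to N — translation plus rotation needed
initial: x=-2 y=-3 heading=left
step 1 (straight(4)): x=-6 y=-3 heading=left
step 2 (arc(right, 1)): x=-7 y=-2 heading=up
no rival 2-sequence matches.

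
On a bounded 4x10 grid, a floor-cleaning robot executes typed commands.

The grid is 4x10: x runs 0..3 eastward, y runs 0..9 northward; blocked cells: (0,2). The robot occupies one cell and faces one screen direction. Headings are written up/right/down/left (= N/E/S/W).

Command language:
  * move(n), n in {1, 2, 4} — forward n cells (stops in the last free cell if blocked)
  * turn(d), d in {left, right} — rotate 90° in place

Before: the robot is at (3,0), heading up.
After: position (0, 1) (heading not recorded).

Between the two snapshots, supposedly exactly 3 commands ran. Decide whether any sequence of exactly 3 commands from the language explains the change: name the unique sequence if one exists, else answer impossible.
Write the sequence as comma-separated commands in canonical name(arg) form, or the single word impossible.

key: move(4) runs into the grid edge before its full distance
from: at (3,0), heading up
[1] after move(1): at (3,1), heading up
[2] after turn(left): at (3,1), heading left
[3] after move(4): at (0,1), heading left
all 125 alternatives checked — unique.

move(1), turn(left), move(4)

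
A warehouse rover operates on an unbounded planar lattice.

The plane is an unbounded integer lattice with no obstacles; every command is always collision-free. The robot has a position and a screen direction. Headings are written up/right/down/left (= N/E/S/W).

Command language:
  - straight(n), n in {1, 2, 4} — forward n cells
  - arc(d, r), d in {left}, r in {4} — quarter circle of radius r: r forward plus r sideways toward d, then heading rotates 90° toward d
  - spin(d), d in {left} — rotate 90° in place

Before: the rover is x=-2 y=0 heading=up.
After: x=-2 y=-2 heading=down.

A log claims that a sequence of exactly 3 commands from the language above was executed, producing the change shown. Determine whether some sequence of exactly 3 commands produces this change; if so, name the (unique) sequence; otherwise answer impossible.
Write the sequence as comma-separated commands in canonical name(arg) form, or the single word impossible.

key: position moved to (-2,-2) AND the heading swung to S — translation plus rotation needed
begin: x=-2 y=0 heading=up
1. spin(left) → x=-2 y=0 heading=left
2. spin(left) → x=-2 y=0 heading=down
3. straight(2) → x=-2 y=-2 heading=down
no other 3-command option fits: unique.

spin(left), spin(left), straight(2)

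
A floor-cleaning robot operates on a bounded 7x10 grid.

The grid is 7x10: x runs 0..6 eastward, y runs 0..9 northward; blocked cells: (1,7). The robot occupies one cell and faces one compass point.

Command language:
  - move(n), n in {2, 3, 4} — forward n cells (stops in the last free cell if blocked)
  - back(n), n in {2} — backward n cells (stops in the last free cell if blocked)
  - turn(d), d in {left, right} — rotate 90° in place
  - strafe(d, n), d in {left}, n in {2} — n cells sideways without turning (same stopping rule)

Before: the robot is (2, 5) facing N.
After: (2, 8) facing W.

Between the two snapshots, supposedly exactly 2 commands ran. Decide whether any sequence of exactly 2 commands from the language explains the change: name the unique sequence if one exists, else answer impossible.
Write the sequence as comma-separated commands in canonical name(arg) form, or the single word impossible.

move(3), turn(left)

key: cell and facing (now W) both changed — the 2 commands mix motion and turning
begin: (2, 5) facing N
t=1 move(3) ⇒ (2, 8) facing N
t=2 turn(left) ⇒ (2, 8) facing W
uniquely the one of 49 2-step routes that fits.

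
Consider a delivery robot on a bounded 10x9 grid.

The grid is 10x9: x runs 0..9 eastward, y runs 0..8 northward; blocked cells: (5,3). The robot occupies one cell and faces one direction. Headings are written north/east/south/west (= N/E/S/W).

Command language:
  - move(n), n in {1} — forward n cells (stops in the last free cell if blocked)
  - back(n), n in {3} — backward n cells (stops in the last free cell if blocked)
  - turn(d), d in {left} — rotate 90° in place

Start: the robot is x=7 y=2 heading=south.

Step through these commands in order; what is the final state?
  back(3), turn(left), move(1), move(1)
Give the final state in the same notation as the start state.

x=9 y=5 heading=east

from: x=7 y=2 heading=south
step 1 (back(3)): x=7 y=5 heading=south
step 2 (turn(left)): x=7 y=5 heading=east
step 3 (move(1)): x=8 y=5 heading=east
step 4 (move(1)): x=9 y=5 heading=east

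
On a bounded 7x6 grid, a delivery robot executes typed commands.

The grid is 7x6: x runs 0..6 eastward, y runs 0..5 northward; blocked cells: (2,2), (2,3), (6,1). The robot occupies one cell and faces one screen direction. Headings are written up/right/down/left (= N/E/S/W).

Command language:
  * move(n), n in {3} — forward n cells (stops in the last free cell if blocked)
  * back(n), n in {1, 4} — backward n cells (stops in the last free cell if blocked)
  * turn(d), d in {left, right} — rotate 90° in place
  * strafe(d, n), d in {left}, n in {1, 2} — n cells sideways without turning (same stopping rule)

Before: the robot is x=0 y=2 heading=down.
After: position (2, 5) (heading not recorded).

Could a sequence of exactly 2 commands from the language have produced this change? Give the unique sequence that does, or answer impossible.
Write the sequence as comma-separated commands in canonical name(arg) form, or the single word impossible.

back(4), strafe(left, 2)

key: order matters: swapping back(4) and strafe(left, 2) lands elsewhere
begin: x=0 y=2 heading=down
[1] after back(4): x=0 y=5 heading=down
[2] after strafe(left, 2): x=2 y=5 heading=down
uniquely the one of 49 2-step routes that fits.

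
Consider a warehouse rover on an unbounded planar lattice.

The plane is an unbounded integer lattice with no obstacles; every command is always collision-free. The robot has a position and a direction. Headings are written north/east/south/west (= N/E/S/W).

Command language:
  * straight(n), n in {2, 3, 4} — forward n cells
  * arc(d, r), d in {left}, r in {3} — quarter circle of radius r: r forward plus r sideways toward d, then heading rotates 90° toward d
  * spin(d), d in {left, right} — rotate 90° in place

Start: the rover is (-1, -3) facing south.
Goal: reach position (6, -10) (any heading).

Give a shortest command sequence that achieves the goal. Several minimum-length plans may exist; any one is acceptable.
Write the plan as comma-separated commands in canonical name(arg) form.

straight(4), arc(left, 3), straight(4)

initial: (-1, -3) facing south
step 1 (straight(4)): (-1, -7) facing south
step 2 (arc(left, 3)): (2, -10) facing east
step 3 (straight(4)): (6, -10) facing east
minimal: 3 command(s), checked below 3.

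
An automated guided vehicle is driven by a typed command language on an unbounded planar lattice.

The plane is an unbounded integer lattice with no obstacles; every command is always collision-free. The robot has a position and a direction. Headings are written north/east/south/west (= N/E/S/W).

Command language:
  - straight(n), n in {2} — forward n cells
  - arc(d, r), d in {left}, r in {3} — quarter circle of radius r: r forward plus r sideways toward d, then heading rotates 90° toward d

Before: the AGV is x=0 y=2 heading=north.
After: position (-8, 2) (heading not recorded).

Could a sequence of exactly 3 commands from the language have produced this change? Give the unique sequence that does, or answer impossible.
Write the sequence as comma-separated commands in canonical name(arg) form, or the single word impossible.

initial: x=0 y=2 heading=north
[1] after arc(left, 3): x=-3 y=5 heading=west
[2] after straight(2): x=-5 y=5 heading=west
[3] after arc(left, 3): x=-8 y=2 heading=south
no rival 3-sequence matches.

arc(left, 3), straight(2), arc(left, 3)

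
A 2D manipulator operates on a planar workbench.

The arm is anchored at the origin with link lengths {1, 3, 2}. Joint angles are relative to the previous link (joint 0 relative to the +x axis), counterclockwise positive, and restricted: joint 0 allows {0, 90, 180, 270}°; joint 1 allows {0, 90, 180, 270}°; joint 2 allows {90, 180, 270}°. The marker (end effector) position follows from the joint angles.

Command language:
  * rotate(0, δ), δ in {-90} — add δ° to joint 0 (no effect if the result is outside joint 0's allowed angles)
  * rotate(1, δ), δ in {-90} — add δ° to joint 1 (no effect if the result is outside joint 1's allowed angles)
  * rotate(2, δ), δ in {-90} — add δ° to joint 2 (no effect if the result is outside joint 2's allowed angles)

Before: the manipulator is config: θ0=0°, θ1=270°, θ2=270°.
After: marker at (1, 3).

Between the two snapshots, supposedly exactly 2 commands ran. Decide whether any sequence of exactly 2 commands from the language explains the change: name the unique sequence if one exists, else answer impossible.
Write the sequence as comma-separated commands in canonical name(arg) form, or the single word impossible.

rotate(0, -90), rotate(0, -90)

initial: config: θ0=0°, θ1=270°, θ2=270°
[1] after rotate(0, -90): config: θ0=270°, θ1=270°, θ2=270°
[2] after rotate(0, -90): config: θ0=180°, θ1=270°, θ2=270°
all 9 alternatives checked — unique.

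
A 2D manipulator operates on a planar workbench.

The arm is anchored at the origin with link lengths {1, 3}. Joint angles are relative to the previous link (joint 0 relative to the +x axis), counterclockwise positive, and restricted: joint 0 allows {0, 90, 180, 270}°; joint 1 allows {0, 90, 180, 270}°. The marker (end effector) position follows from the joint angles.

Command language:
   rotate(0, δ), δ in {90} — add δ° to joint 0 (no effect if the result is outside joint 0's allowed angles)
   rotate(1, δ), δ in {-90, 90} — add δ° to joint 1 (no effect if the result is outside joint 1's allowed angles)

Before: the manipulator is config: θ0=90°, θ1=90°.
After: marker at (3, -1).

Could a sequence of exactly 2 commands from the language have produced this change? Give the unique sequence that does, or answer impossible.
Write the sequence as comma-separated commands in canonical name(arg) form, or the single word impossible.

begin: config: θ0=90°, θ1=90°
t=1 rotate(0, 90) ⇒ config: θ0=180°, θ1=90°
t=2 rotate(0, 90) ⇒ config: θ0=270°, θ1=90°
uniquely the one of 9 2-step routes that fits.

rotate(0, 90), rotate(0, 90)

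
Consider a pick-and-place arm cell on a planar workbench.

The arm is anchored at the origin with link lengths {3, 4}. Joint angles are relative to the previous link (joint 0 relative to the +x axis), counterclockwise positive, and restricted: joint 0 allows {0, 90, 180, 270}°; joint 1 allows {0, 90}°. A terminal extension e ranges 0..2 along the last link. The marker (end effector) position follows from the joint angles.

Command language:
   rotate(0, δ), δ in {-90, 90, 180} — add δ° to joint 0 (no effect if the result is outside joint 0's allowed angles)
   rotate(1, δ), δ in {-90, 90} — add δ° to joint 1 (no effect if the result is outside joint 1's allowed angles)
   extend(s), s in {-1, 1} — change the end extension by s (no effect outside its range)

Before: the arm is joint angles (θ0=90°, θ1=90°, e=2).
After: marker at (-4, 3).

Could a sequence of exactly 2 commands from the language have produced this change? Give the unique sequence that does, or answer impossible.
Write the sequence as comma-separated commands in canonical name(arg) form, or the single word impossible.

extend(-1), extend(-1)

from: joint angles (θ0=90°, θ1=90°, e=2)
t=1 extend(-1) ⇒ joint angles (θ0=90°, θ1=90°, e=1)
t=2 extend(-1) ⇒ joint angles (θ0=90°, θ1=90°, e=0)
no rival 2-sequence matches.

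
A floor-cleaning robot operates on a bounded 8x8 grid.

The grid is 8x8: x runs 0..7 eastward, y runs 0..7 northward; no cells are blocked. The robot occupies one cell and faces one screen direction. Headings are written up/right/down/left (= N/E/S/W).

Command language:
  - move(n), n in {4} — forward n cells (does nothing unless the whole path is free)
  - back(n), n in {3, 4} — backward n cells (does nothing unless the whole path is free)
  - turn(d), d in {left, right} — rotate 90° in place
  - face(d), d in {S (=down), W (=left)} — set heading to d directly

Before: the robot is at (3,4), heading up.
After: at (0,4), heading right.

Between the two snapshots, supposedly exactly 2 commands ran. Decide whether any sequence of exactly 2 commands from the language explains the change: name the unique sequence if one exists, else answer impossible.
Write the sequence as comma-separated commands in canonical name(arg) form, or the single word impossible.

key: position moved to (0,4) AND the heading swung to E — translation plus rotation needed
t0: at (3,4), heading up
1. turn(right) → at (3,4), heading right
2. back(3) → at (0,4), heading right
uniquely the one of 49 2-step routes that fits.

turn(right), back(3)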